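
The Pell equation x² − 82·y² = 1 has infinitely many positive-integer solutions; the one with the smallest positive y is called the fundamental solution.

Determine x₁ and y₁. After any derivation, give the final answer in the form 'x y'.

√82 → a₀=9, period (18); ℓ=1 odd so k=1
i=0: a=9 ⇒ p=9, q=1
i=1: a=18 ⇒ p=163, q=18
→ (163, 18).  Check: 163²=26569, 82·18²=26568, difference 1.

163 18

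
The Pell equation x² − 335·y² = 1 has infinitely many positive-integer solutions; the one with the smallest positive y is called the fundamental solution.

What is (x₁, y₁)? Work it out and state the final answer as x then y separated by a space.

√335 = [18; 3,3,3,36, …], period ℓ=4 (even) → k=3
i=0: a=18 ⇒ p=18, q=1
…
i=2: a=3 ⇒ p=183, q=10
i=3: a=3 ⇒ p=604, q=33
(x₁, y₁) = (604, 33);  604² − 335·33² = 1 ✓

604 33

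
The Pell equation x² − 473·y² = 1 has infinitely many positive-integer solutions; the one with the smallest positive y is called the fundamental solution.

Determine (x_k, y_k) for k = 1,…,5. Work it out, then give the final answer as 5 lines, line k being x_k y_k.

87 4
15137 696
2633751 121100
458257537 21070704
79734177687 3666181396

√473 = [21; 1,2,1,42, …], period ℓ=4 (even) → k=3
i=0: a=21 ⇒ p=21, q=1
…
i=2: a=2 ⇒ p=65, q=3
i=3: a=1 ⇒ p=87, q=4
fundamental: x₁=87, y₁=4  (since 7569 − 473·16 = 1)
k=2:  x_2 = 87·87+473·4·4 = 15137,  y_2 = 87·4+4·87 = 696
k=3:  x_3 = 87·15137+473·4·696 = 2633751,  y_3 = 87·696+4·15137 = 121100
k=4:  x_4 = 87·2633751+473·4·121100 = 458257537,  y_4 = 87·121100+4·2633751 = 21070704
k=5:  x_5 = 87·458257537+473·4·21070704 = 79734177687,  y_5 = 87·21070704+4·458257537 = 3666181396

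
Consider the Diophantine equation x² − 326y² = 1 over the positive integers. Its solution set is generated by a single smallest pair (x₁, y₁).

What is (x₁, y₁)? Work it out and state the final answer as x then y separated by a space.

325 18

d=326: √d = [18; 18,36] (ℓ=2, even), read p_1/q_1
a_0=18:  p_0=18·1+0=18,  q_0=18·0+1=1
a_1=18:  p_1=18·18+1=325,  q_1=18·1+0=18
→ (325, 18).  Check: 325²=105625, 326·18²=105624, difference 1.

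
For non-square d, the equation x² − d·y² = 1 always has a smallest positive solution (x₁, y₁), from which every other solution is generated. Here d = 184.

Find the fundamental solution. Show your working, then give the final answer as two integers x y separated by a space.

24335 1794

√184 = [13; 1,1,3,2,1,2,1,2,3,1,1,26, …], period ℓ=12 (even) → k=11
i=0: a=13 ⇒ p=13, q=1
…
i=2: a=1 ⇒ p=27, q=2
i=3: a=3 ⇒ p=95, q=7
…
i=7: a=1 ⇒ p=1153, q=85
…
i=10: a=1 ⇒ p=13741, q=1013
i=11: a=1 ⇒ p=24335, q=1794
fundamental: x₁=24335, y₁=1794  (since 592192225 − 184·3218436 = 1)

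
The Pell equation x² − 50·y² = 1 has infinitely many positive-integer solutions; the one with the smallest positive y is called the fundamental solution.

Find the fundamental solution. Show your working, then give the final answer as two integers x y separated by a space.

99 14

[7; 14] for √50; ℓ=1 ⇒ convergent index 1
a_0=7:  p_0=7·1+0=7,  q_0=7·0+1=1
a_1=14:  p_1=14·7+1=99,  q_1=14·1+0=14
→ (99, 14).  Check: 99²=9801, 50·14²=9800, difference 1.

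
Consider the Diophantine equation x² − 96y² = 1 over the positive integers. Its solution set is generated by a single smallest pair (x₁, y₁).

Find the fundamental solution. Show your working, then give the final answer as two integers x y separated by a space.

d=96: √d = [9; 1,3,1,18] (ℓ=4, even), read p_3/q_3
step 0: (9, 1)  from 9·(1,0) + (0,1)
…
step 2: (39, 4)  from 3·(10,1) + (9,1)
step 3: (49, 5)  from 1·(39,4) + (10,1)
(x₁, y₁) = (49, 5);  49² − 96·5² = 1 ✓

49 5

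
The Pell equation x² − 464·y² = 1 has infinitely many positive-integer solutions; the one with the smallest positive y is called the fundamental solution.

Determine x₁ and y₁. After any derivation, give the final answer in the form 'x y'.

9801 455

[21; 1,1,5,1,1,1,5,1,1,42] for √464; ℓ=10 ⇒ convergent index 9
i=0: a=21 ⇒ p=21, q=1
i=1: a=1 ⇒ p=22, q=1
i=2: a=1 ⇒ p=43, q=2
…
i=4: a=1 ⇒ p=280, q=13
…
i=6: a=1 ⇒ p=797, q=37
…
i=8: a=1 ⇒ p=5299, q=246
i=9: a=1 ⇒ p=9801, q=455
→ (9801, 455).  Check: 9801²=96059601, 464·455²=96059600, difference 1.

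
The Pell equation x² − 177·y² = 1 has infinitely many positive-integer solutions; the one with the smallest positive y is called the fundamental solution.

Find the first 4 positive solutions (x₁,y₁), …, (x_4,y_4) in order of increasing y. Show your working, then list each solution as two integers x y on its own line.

d=177: √d = [13; 3,3,2,8,2,3,3,26] (ℓ=8, even), read p_7/q_7
a_0=13:  p_0=13·1+0=13,  q_0=13·0+1=1
…
a_2=3:  p_2=3·40+13=133,  q_2=3·3+1=10
a_3=2:  p_3=2·133+40=306,  q_3=2·10+3=23
a_4=8:  p_4=8·306+133=2581,  q_4=8·23+10=194
…
a_6=3:  p_6=3·5468+2581=18985,  q_6=3·411+194=1427
a_7=3:  p_7=3·18985+5468=62423,  q_7=3·1427+411=4692
fundamental: x₁=62423, y₁=4692  (since 3896630929 − 177·22014864 = 1)
(x_2, y_2) = (62423·62423 + 177·4692·4692, 62423·4692 + 4692·62423) = (7793261857, 585777432)
(x_3, y_3) = (62423·7793261857 + 177·4692·585777432, 62423·585777432 + 4692·7793261857) = (972957569736599, 73131969270780)
(x_4, y_4) = (62423·972957569736599 + 177·4692·73131969270780, 62423·73131969270780 + 4692·972957569736599) = (121469860743542176897, 9130233834994022448)

62423 4692
7793261857 585777432
972957569736599 73131969270780
121469860743542176897 9130233834994022448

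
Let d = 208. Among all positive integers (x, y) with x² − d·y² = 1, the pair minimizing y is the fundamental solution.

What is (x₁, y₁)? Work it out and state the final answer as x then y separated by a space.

[14; 2,2,1,2,2,28] for √208; ℓ=6 ⇒ convergent index 5
a_0=14:  p_0=14·1+0=14,  q_0=14·0+1=1
a_1=2:  p_1=2·14+1=29,  q_1=2·1+0=2
a_2=2:  p_2=2·29+14=72,  q_2=2·2+1=5
a_3=1:  p_3=1·72+29=101,  q_3=1·5+2=7
a_4=2:  p_4=2·101+72=274,  q_4=2·7+5=19
a_5=2:  p_5=2·274+101=649,  q_5=2·19+7=45
(x₁, y₁) = (649, 45);  649² − 208·45² = 1 ✓

649 45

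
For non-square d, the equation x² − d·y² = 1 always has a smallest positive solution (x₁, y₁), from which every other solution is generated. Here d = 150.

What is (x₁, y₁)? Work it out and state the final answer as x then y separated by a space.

49 4

√150 → a₀=12, period (4,24); ℓ=2 even so k=1
a_0=12:  p_0=12·1+0=12,  q_0=12·0+1=1
a_1=4:  p_1=4·12+1=49,  q_1=4·1+0=4
fundamental: x₁=49, y₁=4  (since 2401 − 150·16 = 1)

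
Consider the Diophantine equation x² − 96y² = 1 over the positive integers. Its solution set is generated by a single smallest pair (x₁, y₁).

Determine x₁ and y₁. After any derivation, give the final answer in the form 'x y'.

√96 → a₀=9, period (1,3,1,18); ℓ=4 even so k=3
k=0  a_k=9  p_k/q_k = 9/1
k=1  a_k=1  p_k/q_k = 10/1
k=2  a_k=3  p_k/q_k = 39/4
k=3  a_k=1  p_k/q_k = 49/5
(x₁, y₁) = (49, 5);  49² − 96·5² = 1 ✓

49 5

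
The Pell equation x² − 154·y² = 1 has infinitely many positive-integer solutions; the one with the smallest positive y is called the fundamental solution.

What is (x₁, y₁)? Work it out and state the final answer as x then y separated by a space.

21295 1716

[12; 2,2,3,1,2,1,3,2,2,24] for √154; ℓ=10 ⇒ convergent index 9
k=0  a_k=12  p_k/q_k = 12/1
k=1  a_k=2  p_k/q_k = 25/2
k=2  a_k=2  p_k/q_k = 62/5
…
k=5  a_k=2  p_k/q_k = 757/61
k=6  a_k=1  p_k/q_k = 1030/83
k=7  a_k=3  p_k/q_k = 3847/310
k=8  a_k=2  p_k/q_k = 8724/703
k=9  a_k=2  p_k/q_k = 21295/1716
→ (21295, 1716).  Check: 21295²=453477025, 154·1716²=453477024, difference 1.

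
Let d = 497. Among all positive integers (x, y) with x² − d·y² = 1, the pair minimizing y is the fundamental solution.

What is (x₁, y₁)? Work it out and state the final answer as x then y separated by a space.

√497 = [22; 3,2,2,5,6,5,2,2,3,44, …], period ℓ=10 (even) → k=9
k=0  a_k=22  p_k/q_k = 22/1
…
k=7  a_k=2  p_k/q_k = 143637/6443
k=8  a_k=2  p_k/q_k = 352750/15823
k=9  a_k=3  p_k/q_k = 1201887/53912
fundamental: x₁=1201887, y₁=53912  (since 1444532360769 − 497·2906503744 = 1)

1201887 53912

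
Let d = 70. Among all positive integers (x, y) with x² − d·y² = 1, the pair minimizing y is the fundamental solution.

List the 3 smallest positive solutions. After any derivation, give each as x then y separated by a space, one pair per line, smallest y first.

d=70: √d = [8; 2,1,2,1,2,16] (ℓ=6, even), read p_5/q_5
k=0  a_k=8  p_k/q_k = 8/1
k=1  a_k=2  p_k/q_k = 17/2
k=2  a_k=1  p_k/q_k = 25/3
k=3  a_k=2  p_k/q_k = 67/8
k=4  a_k=1  p_k/q_k = 92/11
k=5  a_k=2  p_k/q_k = 251/30
→ (251, 30).  Check: 251²=63001, 70·30²=63000, difference 1.
(x_2, y_2) = (251·251 + 70·30·30, 251·30 + 30·251) = (126001, 15060)
(x_3, y_3) = (251·126001 + 70·30·15060, 251·15060 + 30·126001) = (63252251, 7560090)

251 30
126001 15060
63252251 7560090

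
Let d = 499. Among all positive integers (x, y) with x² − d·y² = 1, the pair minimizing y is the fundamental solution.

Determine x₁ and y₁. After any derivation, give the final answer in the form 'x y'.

[22; 2,1,21,1,2,44] for √499; ℓ=6 ⇒ convergent index 5
k=0  a_k=22  p_k/q_k = 22/1
…
k=3  a_k=21  p_k/q_k = 1452/65
k=4  a_k=1  p_k/q_k = 1519/68
k=5  a_k=2  p_k/q_k = 4490/201
fundamental: x₁=4490, y₁=201  (since 20160100 − 499·40401 = 1)

4490 201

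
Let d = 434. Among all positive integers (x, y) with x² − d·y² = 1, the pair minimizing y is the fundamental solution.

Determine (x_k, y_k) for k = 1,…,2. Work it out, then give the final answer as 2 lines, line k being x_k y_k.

125 6
31249 1500

d=434: √d = [20; 1,4,1,40] (ℓ=4, even), read p_3/q_3
step 0: (20, 1)  from 20·(1,0) + (0,1)
…
step 2: (104, 5)  from 4·(21,1) + (20,1)
step 3: (125, 6)  from 1·(104,5) + (21,1)
(x₁, y₁) = (125, 6);  125² − 434·6² = 1 ✓
n=2: (125,6)∘(125,6) = (125·125+434·6·6, 125·6+6·125) = (31249,1500)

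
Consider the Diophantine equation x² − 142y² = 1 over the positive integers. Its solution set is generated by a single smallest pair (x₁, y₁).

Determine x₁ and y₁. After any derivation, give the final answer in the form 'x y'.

d=142: √d = [11; 1,10,1,22] (ℓ=4, even), read p_3/q_3
i=0: a=11 ⇒ p=11, q=1
i=1: a=1 ⇒ p=12, q=1
i=2: a=10 ⇒ p=131, q=11
i=3: a=1 ⇒ p=143, q=12
→ (143, 12).  Check: 143²=20449, 142·12²=20448, difference 1.

143 12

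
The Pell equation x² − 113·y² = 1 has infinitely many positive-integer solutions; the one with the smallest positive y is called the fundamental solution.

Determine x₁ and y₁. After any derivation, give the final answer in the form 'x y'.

1204353 113296

[10; 1,1,1,2,2,1,1,1,20] for √113; ℓ=9 ⇒ convergent index 17
a_0=10:  p_0=10·1+0=10,  q_0=10·0+1=1
a_1=1:  p_1=1·10+1=11,  q_1=1·1+0=1
a_2=1:  p_2=1·11+10=21,  q_2=1·1+1=2
a_3=1:  p_3=1·21+11=32,  q_3=1·2+1=3
a_4=2:  p_4=2·32+21=85,  q_4=2·3+2=8
…
a_6=1:  p_6=1·202+85=287,  q_6=1·19+8=27
…
a_8=1:  p_8=1·489+287=776,  q_8=1·46+27=73
…
a_10=1:  p_10=1·16009+776=16785,  q_10=1·1506+73=1579
a_11=1:  p_11=1·16785+16009=32794,  q_11=1·1579+1506=3085
a_12=1:  p_12=1·32794+16785=49579,  q_12=1·3085+1579=4664
a_13=2:  p_13=2·49579+32794=131952,  q_13=2·4664+3085=12413
…
a_16=1:  p_16=1·445435+313483=758918,  q_16=1·41903+29490=71393
a_17=1:  p_17=1·758918+445435=1204353,  q_17=1·71393+41903=113296
→ (1204353, 113296).  Check: 1204353²=1450466148609, 113·113296²=1450466148608, difference 1.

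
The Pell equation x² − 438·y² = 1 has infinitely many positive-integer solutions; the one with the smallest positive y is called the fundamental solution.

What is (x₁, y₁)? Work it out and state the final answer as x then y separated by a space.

√438 = [20; 1,12,1,40, …], period ℓ=4 (even) → k=3
i=0: a=20 ⇒ p=20, q=1
i=1: a=1 ⇒ p=21, q=1
i=2: a=12 ⇒ p=272, q=13
i=3: a=1 ⇒ p=293, q=14
(x₁, y₁) = (293, 14);  293² − 438·14² = 1 ✓

293 14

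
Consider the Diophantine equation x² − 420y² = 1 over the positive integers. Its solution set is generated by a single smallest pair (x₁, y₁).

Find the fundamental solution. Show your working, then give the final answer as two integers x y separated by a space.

√420 = [20; 2,40, …], period ℓ=2 (even) → k=1
i=0: a=20 ⇒ p=20, q=1
i=1: a=2 ⇒ p=41, q=2
→ (41, 2).  Check: 41²=1681, 420·2²=1680, difference 1.

41 2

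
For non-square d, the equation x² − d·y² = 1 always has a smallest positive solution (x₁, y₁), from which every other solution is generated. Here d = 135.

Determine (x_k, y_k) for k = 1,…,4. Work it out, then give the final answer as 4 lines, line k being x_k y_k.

244 21
119071 10248
58106404 5001003
28355806081 2440479216

[11; 1,1,1,1,1,1,1,22] for √135; ℓ=8 ⇒ convergent index 7
i=0: a=11 ⇒ p=11, q=1
i=1: a=1 ⇒ p=12, q=1
i=2: a=1 ⇒ p=23, q=2
i=3: a=1 ⇒ p=35, q=3
…
i=6: a=1 ⇒ p=151, q=13
i=7: a=1 ⇒ p=244, q=21
fundamental: x₁=244, y₁=21  (since 59536 − 135·441 = 1)
(244+21√135)^2 = 119071 + 10248√135
(244+21√135)^3 = 58106404 + 5001003√135
(244+21√135)^4 = 28355806081 + 2440479216√135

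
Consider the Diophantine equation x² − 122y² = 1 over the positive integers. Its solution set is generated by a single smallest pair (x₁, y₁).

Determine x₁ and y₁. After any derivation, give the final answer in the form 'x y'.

√122 = [11; 22, …], period ℓ=1 (odd) → k=1
i=0: a=11 ⇒ p=11, q=1
i=1: a=22 ⇒ p=243, q=22
fundamental: x₁=243, y₁=22  (since 59049 − 122·484 = 1)

243 22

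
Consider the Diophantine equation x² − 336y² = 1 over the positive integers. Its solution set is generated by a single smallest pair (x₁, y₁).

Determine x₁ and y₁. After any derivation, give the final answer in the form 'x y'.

[18; 3,36] for √336; ℓ=2 ⇒ convergent index 1
a_0=18:  p_0=18·1+0=18,  q_0=18·0+1=1
a_1=3:  p_1=3·18+1=55,  q_1=3·1+0=3
→ (55, 3).  Check: 55²=3025, 336·3²=3024, difference 1.

55 3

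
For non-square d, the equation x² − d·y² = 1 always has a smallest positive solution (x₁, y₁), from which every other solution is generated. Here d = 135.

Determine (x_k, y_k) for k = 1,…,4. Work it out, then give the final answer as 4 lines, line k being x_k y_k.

244 21
119071 10248
58106404 5001003
28355806081 2440479216

[11; 1,1,1,1,1,1,1,22] for √135; ℓ=8 ⇒ convergent index 7
k=0  a_k=11  p_k/q_k = 11/1
k=1  a_k=1  p_k/q_k = 12/1
…
k=5  a_k=1  p_k/q_k = 93/8
k=6  a_k=1  p_k/q_k = 151/13
k=7  a_k=1  p_k/q_k = 244/21
→ (244, 21).  Check: 244²=59536, 135·21²=59535, difference 1.
(244+21√135)^2 = 119071 + 10248√135
(244+21√135)^3 = 58106404 + 5001003√135
(244+21√135)^4 = 28355806081 + 2440479216√135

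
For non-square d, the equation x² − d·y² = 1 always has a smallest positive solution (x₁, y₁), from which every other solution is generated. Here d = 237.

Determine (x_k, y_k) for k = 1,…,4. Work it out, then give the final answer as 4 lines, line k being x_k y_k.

√237 → a₀=15, period (2,1,1,7,10,7,1,1,2,30); ℓ=10 even so k=9
i=0: a=15 ⇒ p=15, q=1
…
i=3: a=1 ⇒ p=77, q=5
…
i=5: a=10 ⇒ p=5927, q=385
i=6: a=7 ⇒ p=42074, q=2733
…
i=8: a=1 ⇒ p=90075, q=5851
i=9: a=2 ⇒ p=228151, q=14820
→ (228151, 14820).  Check: 228151²=52052878801, 237·14820²=52052878800, difference 1.
(x_2, y_2) = (228151·228151 + 237·14820·14820, 228151·14820 + 14820·228151) = (104105757601, 6762395640)
(x_3, y_3) = (228151·104105757601 + 237·14820·6762395640, 228151·6762395640 + 14820·104105757601) = (47503665404623351, 3085694655308460)
(x_4, y_4) = (228151·47503665404623351 + 237·14820·3085694655308460, 228151·3085694655308460 + 14820·47503665404623351) = (21676017531356338550401, 1408008642599798519280)

228151 14820
104105757601 6762395640
47503665404623351 3085694655308460
21676017531356338550401 1408008642599798519280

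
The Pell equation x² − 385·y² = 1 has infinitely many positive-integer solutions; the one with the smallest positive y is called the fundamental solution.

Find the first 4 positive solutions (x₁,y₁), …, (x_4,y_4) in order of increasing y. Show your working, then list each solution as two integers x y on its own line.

95831 4884
18367161121 936077208
3520286834677271 179410429834812
674705215289547953281 34386161802063660336

√385 = [19; 1,1,1,1,1,…,1,1,38, …], period ℓ=16 (even) → k=15
k=0  a_k=19  p_k/q_k = 19/1
…
k=5  a_k=1  p_k/q_k = 157/8
k=6  a_k=3  p_k/q_k = 569/29
k=7  a_k=1  p_k/q_k = 726/37
k=8  a_k=2  p_k/q_k = 2021/103
…
k=10  a_k=3  p_k/q_k = 10262/523
…
k=12  a_k=1  p_k/q_k = 23271/1186
k=13  a_k=1  p_k/q_k = 36280/1849
k=14  a_k=1  p_k/q_k = 59551/3035
k=15  a_k=1  p_k/q_k = 95831/4884
fundamental: x₁=95831, y₁=4884  (since 9183580561 − 385·23853456 = 1)
n=2: (95831,4884)∘(95831,4884) = (95831·95831+385·4884·4884, 95831·4884+4884·95831) = (18367161121,936077208)
n=3: (18367161121,936077208)∘(95831,4884) = (95831·18367161121+385·4884·936077208, 95831·936077208+4884·18367161121) = (3520286834677271,179410429834812)
n=4: (3520286834677271,179410429834812)∘(95831,4884) = (95831·3520286834677271+385·4884·179410429834812, 95831·179410429834812+4884·3520286834677271) = (674705215289547953281,34386161802063660336)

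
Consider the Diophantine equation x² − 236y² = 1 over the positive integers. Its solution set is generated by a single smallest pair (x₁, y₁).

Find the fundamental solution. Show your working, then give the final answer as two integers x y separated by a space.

561799 36570

[15; 2,1,3,5,1,6,1,5,3,1,2,30] for √236; ℓ=12 ⇒ convergent index 11
i=0: a=15 ⇒ p=15, q=1
i=1: a=2 ⇒ p=31, q=2
…
i=5: a=1 ⇒ p=1060, q=69
i=6: a=6 ⇒ p=7251, q=472
i=7: a=1 ⇒ p=8311, q=541
i=8: a=5 ⇒ p=48806, q=3177
i=9: a=3 ⇒ p=154729, q=10072
i=10: a=1 ⇒ p=203535, q=13249
i=11: a=2 ⇒ p=561799, q=36570
fundamental: x₁=561799, y₁=36570  (since 315618116401 − 236·1337364900 = 1)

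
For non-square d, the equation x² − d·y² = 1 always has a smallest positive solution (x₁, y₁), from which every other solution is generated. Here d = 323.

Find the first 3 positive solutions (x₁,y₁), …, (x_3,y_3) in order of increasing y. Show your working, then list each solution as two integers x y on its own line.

√323 → a₀=17, period (1,34); ℓ=2 even so k=1
step 0: (17, 1)  from 17·(1,0) + (0,1)
step 1: (18, 1)  from 1·(17,1) + (1,0)
fundamental: x₁=18, y₁=1  (since 324 − 323·1 = 1)
(18+1√323)^2 = 647 + 36√323
(18+1√323)^3 = 23274 + 1295√323

18 1
647 36
23274 1295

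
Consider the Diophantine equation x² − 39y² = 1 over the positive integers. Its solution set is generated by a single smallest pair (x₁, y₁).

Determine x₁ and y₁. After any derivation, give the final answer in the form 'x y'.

25 4

[6; 4,12] for √39; ℓ=2 ⇒ convergent index 1
step 0: (6, 1)  from 6·(1,0) + (0,1)
step 1: (25, 4)  from 4·(6,1) + (1,0)
fundamental: x₁=25, y₁=4  (since 625 − 39·16 = 1)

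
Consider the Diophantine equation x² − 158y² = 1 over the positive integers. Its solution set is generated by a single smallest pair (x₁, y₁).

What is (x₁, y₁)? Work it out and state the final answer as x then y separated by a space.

7743 616

[12; 1,1,3,12,3,1,1,24] for √158; ℓ=8 ⇒ convergent index 7
i=0: a=12 ⇒ p=12, q=1
i=1: a=1 ⇒ p=13, q=1
i=2: a=1 ⇒ p=25, q=2
…
i=6: a=1 ⇒ p=4412, q=351
i=7: a=1 ⇒ p=7743, q=616
→ (7743, 616).  Check: 7743²=59954049, 158·616²=59954048, difference 1.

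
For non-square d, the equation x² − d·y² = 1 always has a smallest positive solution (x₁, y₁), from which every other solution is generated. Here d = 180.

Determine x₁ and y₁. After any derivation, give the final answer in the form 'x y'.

161 12

[13; 2,2,2,26] for √180; ℓ=4 ⇒ convergent index 3
a_0=13:  p_0=13·1+0=13,  q_0=13·0+1=1
…
a_2=2:  p_2=2·27+13=67,  q_2=2·2+1=5
a_3=2:  p_3=2·67+27=161,  q_3=2·5+2=12
→ (161, 12).  Check: 161²=25921, 180·12²=25920, difference 1.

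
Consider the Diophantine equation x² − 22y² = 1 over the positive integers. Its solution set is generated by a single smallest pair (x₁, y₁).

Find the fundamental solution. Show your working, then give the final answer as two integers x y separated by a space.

√22 = [4; 1,2,4,2,1,8, …], period ℓ=6 (even) → k=5
step 0: (4, 1)  from 4·(1,0) + (0,1)
…
step 4: (136, 29)  from 2·(61,13) + (14,3)
step 5: (197, 42)  from 1·(136,29) + (61,13)
(x₁, y₁) = (197, 42);  197² − 22·42² = 1 ✓

197 42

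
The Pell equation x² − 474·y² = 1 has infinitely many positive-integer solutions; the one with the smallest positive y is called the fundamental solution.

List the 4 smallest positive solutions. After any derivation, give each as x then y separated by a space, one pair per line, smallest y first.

d=474: √d = [21; 1,3,2,1,1,…,3,1,42] (ℓ=14, even), read p_13/q_13
a_0=21:  p_0=21·1+0=21,  q_0=21·0+1=1
a_1=1:  p_1=1·21+1=22,  q_1=1·1+0=1
a_2=3:  p_2=3·22+21=87,  q_2=3·1+1=4
a_3=2:  p_3=2·87+22=196,  q_3=2·4+1=9
a_4=1:  p_4=1·196+87=283,  q_4=1·9+4=13
a_5=1:  p_5=1·283+196=479,  q_5=1·13+9=22
a_6=1:  p_6=1·479+283=762,  q_6=1·22+13=35
a_7=6:  p_7=6·762+479=5051,  q_7=6·35+22=232
a_8=1:  p_8=1·5051+762=5813,  q_8=1·232+35=267
a_9=1:  p_9=1·5813+5051=10864,  q_9=1·267+232=499
…
a_11=2:  p_11=2·16677+10864=44218,  q_11=2·766+499=2031
a_12=3:  p_12=3·44218+16677=149331,  q_12=3·2031+766=6859
a_13=1:  p_13=1·149331+44218=193549,  q_13=1·6859+2031=8890
(x₁, y₁) = (193549, 8890);  193549² − 474·8890² = 1 ✓
(x_2, y_2) = (193549·193549 + 474·8890·8890, 193549·8890 + 8890·193549) = (74922430801, 3441301220)
(x_3, y_3) = (193549·74922430801 + 474·8890·3441301220, 193549·3441301220 + 8890·74922430801) = (29002323118011949, 1332120819650670)
(x_4, y_4) = (193549·29002323118011949 + 474·8890·1332120819650670, 193549·1332120819650670 + 8890·29002323118011949) = (11226741274261267003201, 515661305041693754440)

193549 8890
74922430801 3441301220
29002323118011949 1332120819650670
11226741274261267003201 515661305041693754440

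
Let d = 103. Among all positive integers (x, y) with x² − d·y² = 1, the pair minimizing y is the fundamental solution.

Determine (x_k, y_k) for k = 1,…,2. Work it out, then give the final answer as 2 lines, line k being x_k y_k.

√103 = [10; 6,1,2,1,1,9,1,1,2,1,6,20, …], period ℓ=12 (even) → k=11
k=0  a_k=10  p_k/q_k = 10/1
k=1  a_k=6  p_k/q_k = 61/6
k=2  a_k=1  p_k/q_k = 71/7
…
k=4  a_k=1  p_k/q_k = 274/27
…
k=6  a_k=9  p_k/q_k = 4567/450
…
k=10  a_k=1  p_k/q_k = 33877/3338
k=11  a_k=6  p_k/q_k = 227528/22419
fundamental: x₁=227528, y₁=22419  (since 51768990784 − 103·502611561 = 1)
(x_2, y_2) = (227528·227528 + 103·22419·22419, 227528·22419 + 22419·227528) = (103537981567, 10201900464)

227528 22419
103537981567 10201900464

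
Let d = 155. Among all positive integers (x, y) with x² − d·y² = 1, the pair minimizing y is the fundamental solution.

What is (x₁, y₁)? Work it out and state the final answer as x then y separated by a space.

249 20

[12; 2,4,2,24] for √155; ℓ=4 ⇒ convergent index 3
i=0: a=12 ⇒ p=12, q=1
…
i=2: a=4 ⇒ p=112, q=9
i=3: a=2 ⇒ p=249, q=20
fundamental: x₁=249, y₁=20  (since 62001 − 155·400 = 1)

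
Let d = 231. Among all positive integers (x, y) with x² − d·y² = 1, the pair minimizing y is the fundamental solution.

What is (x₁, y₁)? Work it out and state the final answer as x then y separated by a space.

√231 → a₀=15, period (5,30); ℓ=2 even so k=1
a_0=15:  p_0=15·1+0=15,  q_0=15·0+1=1
a_1=5:  p_1=5·15+1=76,  q_1=5·1+0=5
(x₁, y₁) = (76, 5);  76² − 231·5² = 1 ✓

76 5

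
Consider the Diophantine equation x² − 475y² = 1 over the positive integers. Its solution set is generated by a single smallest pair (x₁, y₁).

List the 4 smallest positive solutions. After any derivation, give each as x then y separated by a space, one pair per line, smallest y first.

57799 2652
6681448801 306565896
772362118440199 35438404443156
89283516160768675201 4096608676513381392

[21; 1,3,1,6,2,6,1,3,1,42] for √475; ℓ=10 ⇒ convergent index 9
i=0: a=21 ⇒ p=21, q=1
i=1: a=1 ⇒ p=22, q=1
i=2: a=3 ⇒ p=87, q=4
i=3: a=1 ⇒ p=109, q=5
…
i=5: a=2 ⇒ p=1591, q=73
…
i=7: a=1 ⇒ p=11878, q=545
i=8: a=3 ⇒ p=45921, q=2107
i=9: a=1 ⇒ p=57799, q=2652
→ (57799, 2652).  Check: 57799²=3340724401, 475·2652²=3340724400, difference 1.
k=2:  x_2 = 57799·57799+475·2652·2652 = 6681448801,  y_2 = 57799·2652+2652·57799 = 306565896
k=3:  x_3 = 57799·6681448801+475·2652·306565896 = 772362118440199,  y_3 = 57799·306565896+2652·6681448801 = 35438404443156
k=4:  x_4 = 57799·772362118440199+475·2652·35438404443156 = 89283516160768675201,  y_4 = 57799·35438404443156+2652·772362118440199 = 4096608676513381392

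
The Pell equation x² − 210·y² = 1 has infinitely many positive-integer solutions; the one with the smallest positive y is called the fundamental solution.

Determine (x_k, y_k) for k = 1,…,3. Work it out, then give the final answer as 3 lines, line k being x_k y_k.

√210 = [14; 2,28, …], period ℓ=2 (even) → k=1
k=0  a_k=14  p_k/q_k = 14/1
k=1  a_k=2  p_k/q_k = 29/2
→ (29, 2).  Check: 29²=841, 210·2²=840, difference 1.
n=2: (29,2)∘(29,2) = (29·29+210·2·2, 29·2+2·29) = (1681,116)
n=3: (1681,116)∘(29,2) = (29·1681+210·2·116, 29·116+2·1681) = (97469,6726)

29 2
1681 116
97469 6726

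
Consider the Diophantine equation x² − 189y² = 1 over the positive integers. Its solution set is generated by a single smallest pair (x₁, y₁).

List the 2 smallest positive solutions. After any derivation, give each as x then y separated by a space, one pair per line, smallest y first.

[13; 1,2,1,26] for √189; ℓ=4 ⇒ convergent index 3
k=0  a_k=13  p_k/q_k = 13/1
…
k=2  a_k=2  p_k/q_k = 41/3
k=3  a_k=1  p_k/q_k = 55/4
(x₁, y₁) = (55, 4);  55² − 189·4² = 1 ✓
(55+4√189)^2 = 6049 + 440√189

55 4
6049 440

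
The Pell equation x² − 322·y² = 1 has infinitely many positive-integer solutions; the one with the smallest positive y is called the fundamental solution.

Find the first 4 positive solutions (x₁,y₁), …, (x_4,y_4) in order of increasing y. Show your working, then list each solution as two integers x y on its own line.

323 18
208657 11628
134792099 7511670
87075487297 4852527192

√322 = [17; 1,16,1,34, …], period ℓ=4 (even) → k=3
i=0: a=17 ⇒ p=17, q=1
i=1: a=1 ⇒ p=18, q=1
i=2: a=16 ⇒ p=305, q=17
i=3: a=1 ⇒ p=323, q=18
→ (323, 18).  Check: 323²=104329, 322·18²=104328, difference 1.
n=2: (323,18)∘(323,18) = (323·323+322·18·18, 323·18+18·323) = (208657,11628)
n=3: (208657,11628)∘(323,18) = (323·208657+322·18·11628, 323·11628+18·208657) = (134792099,7511670)
n=4: (134792099,7511670)∘(323,18) = (323·134792099+322·18·7511670, 323·7511670+18·134792099) = (87075487297,4852527192)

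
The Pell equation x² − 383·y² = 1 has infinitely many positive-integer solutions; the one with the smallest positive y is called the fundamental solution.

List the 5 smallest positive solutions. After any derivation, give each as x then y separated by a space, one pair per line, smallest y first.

18768 959
704475647 35997024
26443197867024 1351184291905
992571874432137217 50718053544949056
37257177852241504710288 1903752856512023474111

√383 → a₀=19, period (1,1,3,19,3,1,1,38); ℓ=8 even so k=7
step 0: (19, 1)  from 19·(1,0) + (0,1)
…
step 3: (137, 7)  from 3·(39,2) + (20,1)
step 4: (2642, 135)  from 19·(137,7) + (39,2)
…
step 6: (10705, 547)  from 1·(8063,412) + (2642,135)
step 7: (18768, 959)  from 1·(10705,547) + (8063,412)
→ (18768, 959).  Check: 18768²=352237824, 383·959²=352237823, difference 1.
(18768+959√383)^2 = 704475647 + 35997024√383
(18768+959√383)^3 = 26443197867024 + 1351184291905√383
(18768+959√383)^4 = 992571874432137217 + 50718053544949056√383
(18768+959√383)^5 = 37257177852241504710288 + 1903752856512023474111√383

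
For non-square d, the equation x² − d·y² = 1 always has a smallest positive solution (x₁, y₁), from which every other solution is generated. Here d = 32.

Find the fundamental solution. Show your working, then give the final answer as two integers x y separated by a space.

√32 = [5; 1,1,1,10, …], period ℓ=4 (even) → k=3
a_0=5:  p_0=5·1+0=5,  q_0=5·0+1=1
…
a_2=1:  p_2=1·6+5=11,  q_2=1·1+1=2
a_3=1:  p_3=1·11+6=17,  q_3=1·2+1=3
(x₁, y₁) = (17, 3);  17² − 32·3² = 1 ✓

17 3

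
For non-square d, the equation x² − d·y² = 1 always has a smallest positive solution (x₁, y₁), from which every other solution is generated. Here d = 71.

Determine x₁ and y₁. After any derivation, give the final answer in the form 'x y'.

d=71: √d = [8; 2,2,1,7,1,2,2,16] (ℓ=8, even), read p_7/q_7
a_0=8:  p_0=8·1+0=8,  q_0=8·0+1=1
…
a_4=7:  p_4=7·59+42=455,  q_4=7·7+5=54
…
a_6=2:  p_6=2·514+455=1483,  q_6=2·61+54=176
a_7=2:  p_7=2·1483+514=3480,  q_7=2·176+61=413
→ (3480, 413).  Check: 3480²=12110400, 71·413²=12110399, difference 1.

3480 413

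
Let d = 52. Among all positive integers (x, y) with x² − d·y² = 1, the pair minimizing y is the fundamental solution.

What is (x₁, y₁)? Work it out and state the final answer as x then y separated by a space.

649 90

√52 → a₀=7, period (4,1,2,1,4,14); ℓ=6 even so k=5
i=0: a=7 ⇒ p=7, q=1
i=1: a=4 ⇒ p=29, q=4
…
i=4: a=1 ⇒ p=137, q=19
i=5: a=4 ⇒ p=649, q=90
→ (649, 90).  Check: 649²=421201, 52·90²=421200, difference 1.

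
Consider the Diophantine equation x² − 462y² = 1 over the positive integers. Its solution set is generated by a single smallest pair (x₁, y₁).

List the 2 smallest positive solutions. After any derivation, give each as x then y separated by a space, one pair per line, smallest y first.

√462 = [21; 2,42, …], period ℓ=2 (even) → k=1
i=0: a=21 ⇒ p=21, q=1
i=1: a=2 ⇒ p=43, q=2
→ (43, 2).  Check: 43²=1849, 462·2²=1848, difference 1.
n=2: (43,2)∘(43,2) = (43·43+462·2·2, 43·2+2·43) = (3697,172)

43 2
3697 172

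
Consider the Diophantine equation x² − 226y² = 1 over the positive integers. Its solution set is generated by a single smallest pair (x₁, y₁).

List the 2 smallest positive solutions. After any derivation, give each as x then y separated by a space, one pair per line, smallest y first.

451 30
406801 27060

√226 → a₀=15, period (30); ℓ=1 odd so k=1
step 0: (15, 1)  from 15·(1,0) + (0,1)
step 1: (451, 30)  from 30·(15,1) + (1,0)
→ (451, 30).  Check: 451²=203401, 226·30²=203400, difference 1.
(x_2, y_2) = (451·451 + 226·30·30, 451·30 + 30·451) = (406801, 27060)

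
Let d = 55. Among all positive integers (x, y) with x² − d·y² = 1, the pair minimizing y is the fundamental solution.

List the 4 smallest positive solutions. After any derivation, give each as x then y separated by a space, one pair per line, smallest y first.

√55 = [7; 2,2,2,14, …], period ℓ=4 (even) → k=3
k=0  a_k=7  p_k/q_k = 7/1
k=1  a_k=2  p_k/q_k = 15/2
k=2  a_k=2  p_k/q_k = 37/5
k=3  a_k=2  p_k/q_k = 89/12
(x₁, y₁) = (89, 12);  89² − 55·12² = 1 ✓
k=2:  x_2 = 89·89+55·12·12 = 15841,  y_2 = 89·12+12·89 = 2136
k=3:  x_3 = 89·15841+55·12·2136 = 2819609,  y_3 = 89·2136+12·15841 = 380196
k=4:  x_4 = 89·2819609+55·12·380196 = 501874561,  y_4 = 89·380196+12·2819609 = 67672752

89 12
15841 2136
2819609 380196
501874561 67672752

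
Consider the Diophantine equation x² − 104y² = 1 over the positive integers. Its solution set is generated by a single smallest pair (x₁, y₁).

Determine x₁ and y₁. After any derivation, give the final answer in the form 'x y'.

√104 → a₀=10, period (5,20); ℓ=2 even so k=1
i=0: a=10 ⇒ p=10, q=1
i=1: a=5 ⇒ p=51, q=5
(x₁, y₁) = (51, 5);  51² − 104·5² = 1 ✓

51 5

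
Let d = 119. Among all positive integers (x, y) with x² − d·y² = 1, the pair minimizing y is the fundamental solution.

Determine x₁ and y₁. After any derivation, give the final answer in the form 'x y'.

120 11

[10; 1,9,1,20] for √119; ℓ=4 ⇒ convergent index 3
a_0=10:  p_0=10·1+0=10,  q_0=10·0+1=1
…
a_2=9:  p_2=9·11+10=109,  q_2=9·1+1=10
a_3=1:  p_3=1·109+11=120,  q_3=1·10+1=11
fundamental: x₁=120, y₁=11  (since 14400 − 119·121 = 1)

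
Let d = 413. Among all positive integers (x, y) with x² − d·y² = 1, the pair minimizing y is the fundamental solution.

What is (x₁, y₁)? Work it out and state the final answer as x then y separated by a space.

√413 = [20; 3,9,1,4,1,9,3,40, …], period ℓ=8 (even) → k=7
k=0  a_k=20  p_k/q_k = 20/1
…
k=3  a_k=1  p_k/q_k = 630/31
k=4  a_k=4  p_k/q_k = 3089/152
k=5  a_k=1  p_k/q_k = 3719/183
k=6  a_k=9  p_k/q_k = 36560/1799
k=7  a_k=3  p_k/q_k = 113399/5580
(x₁, y₁) = (113399, 5580);  113399² − 413·5580² = 1 ✓

113399 5580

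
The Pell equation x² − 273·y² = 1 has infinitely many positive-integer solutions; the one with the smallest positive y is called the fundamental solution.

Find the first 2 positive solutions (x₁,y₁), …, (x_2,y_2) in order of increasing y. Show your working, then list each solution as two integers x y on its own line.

√273 → a₀=16, period (1,1,10,1,1,32); ℓ=6 even so k=5
a_0=16:  p_0=16·1+0=16,  q_0=16·0+1=1
…
a_2=1:  p_2=1·17+16=33,  q_2=1·1+1=2
…
a_4=1:  p_4=1·347+33=380,  q_4=1·21+2=23
a_5=1:  p_5=1·380+347=727,  q_5=1·23+21=44
(x₁, y₁) = (727, 44);  727² − 273·44² = 1 ✓
(x_2, y_2) = (727·727 + 273·44·44, 727·44 + 44·727) = (1057057, 63976)

727 44
1057057 63976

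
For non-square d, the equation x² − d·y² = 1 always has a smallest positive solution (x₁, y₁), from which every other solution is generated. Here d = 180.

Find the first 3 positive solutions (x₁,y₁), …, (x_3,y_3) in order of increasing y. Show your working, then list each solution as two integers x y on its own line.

[13; 2,2,2,26] for √180; ℓ=4 ⇒ convergent index 3
step 0: (13, 1)  from 13·(1,0) + (0,1)
step 1: (27, 2)  from 2·(13,1) + (1,0)
step 2: (67, 5)  from 2·(27,2) + (13,1)
step 3: (161, 12)  from 2·(67,5) + (27,2)
→ (161, 12).  Check: 161²=25921, 180·12²=25920, difference 1.
n=2: (161,12)∘(161,12) = (161·161+180·12·12, 161·12+12·161) = (51841,3864)
n=3: (51841,3864)∘(161,12) = (161·51841+180·12·3864, 161·3864+12·51841) = (16692641,1244196)

161 12
51841 3864
16692641 1244196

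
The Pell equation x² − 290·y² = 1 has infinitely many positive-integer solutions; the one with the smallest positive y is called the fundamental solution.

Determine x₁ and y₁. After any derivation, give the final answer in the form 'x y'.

579 34

√290 → a₀=17, period (34); ℓ=1 odd so k=1
step 0: (17, 1)  from 17·(1,0) + (0,1)
step 1: (579, 34)  from 34·(17,1) + (1,0)
fundamental: x₁=579, y₁=34  (since 335241 − 290·1156 = 1)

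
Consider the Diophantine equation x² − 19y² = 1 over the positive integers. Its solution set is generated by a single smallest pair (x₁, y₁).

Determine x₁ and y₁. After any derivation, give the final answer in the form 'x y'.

[4; 2,1,3,1,2,8] for √19; ℓ=6 ⇒ convergent index 5
step 0: (4, 1)  from 4·(1,0) + (0,1)
…
step 4: (61, 14)  from 1·(48,11) + (13,3)
step 5: (170, 39)  from 2·(61,14) + (48,11)
(x₁, y₁) = (170, 39);  170² − 19·39² = 1 ✓

170 39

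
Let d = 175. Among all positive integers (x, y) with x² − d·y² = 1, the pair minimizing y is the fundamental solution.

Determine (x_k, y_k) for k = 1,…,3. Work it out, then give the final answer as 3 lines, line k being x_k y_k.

2024 153
8193151 619344
33165873224 2507104359

[13; 4,2,1,2,4,26] for √175; ℓ=6 ⇒ convergent index 5
a_0=13:  p_0=13·1+0=13,  q_0=13·0+1=1
…
a_2=2:  p_2=2·53+13=119,  q_2=2·4+1=9
…
a_4=2:  p_4=2·172+119=463,  q_4=2·13+9=35
a_5=4:  p_5=4·463+172=2024,  q_5=4·35+13=153
→ (2024, 153).  Check: 2024²=4096576, 175·153²=4096575, difference 1.
(x_2, y_2) = (2024·2024 + 175·153·153, 2024·153 + 153·2024) = (8193151, 619344)
(x_3, y_3) = (2024·8193151 + 175·153·619344, 2024·619344 + 153·8193151) = (33165873224, 2507104359)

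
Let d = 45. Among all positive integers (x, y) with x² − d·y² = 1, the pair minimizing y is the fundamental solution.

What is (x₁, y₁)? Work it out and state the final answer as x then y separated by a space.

161 24

√45 → a₀=6, period (1,2,2,2,1,12); ℓ=6 even so k=5
k=0  a_k=6  p_k/q_k = 6/1
k=1  a_k=1  p_k/q_k = 7/1
…
k=3  a_k=2  p_k/q_k = 47/7
k=4  a_k=2  p_k/q_k = 114/17
k=5  a_k=1  p_k/q_k = 161/24
(x₁, y₁) = (161, 24);  161² − 45·24² = 1 ✓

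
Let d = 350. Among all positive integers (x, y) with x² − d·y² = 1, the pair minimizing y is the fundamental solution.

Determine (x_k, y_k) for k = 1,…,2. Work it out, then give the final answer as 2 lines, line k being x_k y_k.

d=350: √d = [18; 1,2,2,2,1,36] (ℓ=6, even), read p_5/q_5
a_0=18:  p_0=18·1+0=18,  q_0=18·0+1=1
a_1=1:  p_1=1·18+1=19,  q_1=1·1+0=1
a_2=2:  p_2=2·19+18=56,  q_2=2·1+1=3
a_3=2:  p_3=2·56+19=131,  q_3=2·3+1=7
a_4=2:  p_4=2·131+56=318,  q_4=2·7+3=17
a_5=1:  p_5=1·318+131=449,  q_5=1·17+7=24
fundamental: x₁=449, y₁=24  (since 201601 − 350·576 = 1)
(x_2, y_2) = (449·449 + 350·24·24, 449·24 + 24·449) = (403201, 21552)

449 24
403201 21552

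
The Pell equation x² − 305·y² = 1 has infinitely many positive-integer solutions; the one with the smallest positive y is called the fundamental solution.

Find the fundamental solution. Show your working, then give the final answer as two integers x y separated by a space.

489 28

√305 → a₀=17, period (2,6,2,34); ℓ=4 even so k=3
i=0: a=17 ⇒ p=17, q=1
i=1: a=2 ⇒ p=35, q=2
i=2: a=6 ⇒ p=227, q=13
i=3: a=2 ⇒ p=489, q=28
fundamental: x₁=489, y₁=28  (since 239121 − 305·784 = 1)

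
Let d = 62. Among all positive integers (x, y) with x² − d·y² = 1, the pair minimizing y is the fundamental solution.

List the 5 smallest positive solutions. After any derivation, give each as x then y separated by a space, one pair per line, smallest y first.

63 8
7937 1008
999999 127000
125991937 16000992
15873984063 2015997992

√62 = [7; 1,6,1,14, …], period ℓ=4 (even) → k=3
k=0  a_k=7  p_k/q_k = 7/1
…
k=2  a_k=6  p_k/q_k = 55/7
k=3  a_k=1  p_k/q_k = 63/8
→ (63, 8).  Check: 63²=3969, 62·8²=3968, difference 1.
(63+8√62)^2 = 7937 + 1008√62
(63+8√62)^3 = 999999 + 127000√62
(63+8√62)^4 = 125991937 + 16000992√62
(63+8√62)^5 = 15873984063 + 2015997992√62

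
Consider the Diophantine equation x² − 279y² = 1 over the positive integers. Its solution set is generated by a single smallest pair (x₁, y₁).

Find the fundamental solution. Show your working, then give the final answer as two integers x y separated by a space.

1520 91

√279 = [16; 1,2,2,1,2,2,1,32, …], period ℓ=8 (even) → k=7
i=0: a=16 ⇒ p=16, q=1
…
i=2: a=2 ⇒ p=50, q=3
i=3: a=2 ⇒ p=117, q=7
i=4: a=1 ⇒ p=167, q=10
i=5: a=2 ⇒ p=451, q=27
i=6: a=2 ⇒ p=1069, q=64
i=7: a=1 ⇒ p=1520, q=91
→ (1520, 91).  Check: 1520²=2310400, 279·91²=2310399, difference 1.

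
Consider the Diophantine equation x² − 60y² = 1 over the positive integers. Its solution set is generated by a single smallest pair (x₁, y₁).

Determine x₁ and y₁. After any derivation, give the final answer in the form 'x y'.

√60 → a₀=7, period (1,2,1,14); ℓ=4 even so k=3
step 0: (7, 1)  from 7·(1,0) + (0,1)
step 1: (8, 1)  from 1·(7,1) + (1,0)
step 2: (23, 3)  from 2·(8,1) + (7,1)
step 3: (31, 4)  from 1·(23,3) + (8,1)
fundamental: x₁=31, y₁=4  (since 961 − 60·16 = 1)

31 4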